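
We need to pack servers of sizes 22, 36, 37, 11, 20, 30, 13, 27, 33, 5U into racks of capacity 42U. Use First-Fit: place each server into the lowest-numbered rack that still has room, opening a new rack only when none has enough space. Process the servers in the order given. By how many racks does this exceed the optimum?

1

First-Fit: [22,11,5] [36] [37] [20,13] [30] [27] [33] → 7 racks.
Total size 234U; any packing needs at least ⌈234/42⌉ = 6 racks.
An optimal packing achieves that bound: [37,5] [36] [33] [30,11] [27,13] [22,20] → 6 racks.
Excess: 7 − 6 = 1.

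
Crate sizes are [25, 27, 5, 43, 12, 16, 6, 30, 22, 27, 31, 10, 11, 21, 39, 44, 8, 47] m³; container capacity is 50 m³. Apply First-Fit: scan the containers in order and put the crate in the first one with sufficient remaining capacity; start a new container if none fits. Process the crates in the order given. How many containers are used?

Put 25 m³ in container 1; 25 m³ remain.
Put 27 m³ in container 2; 23 m³ remain.
Put 5 m³ in container 1; 20 m³ remain.
Put 43 m³ in container 3; 7 m³ remain.
Put 12 m³ in container 1; 8 m³ remain.
Put 16 m³ in container 2; 7 m³ remain.
Put 6 m³ in container 1; 2 m³ remain.
Put 30 m³ in container 4; 20 m³ remain.
Put 22 m³ in container 5; 28 m³ remain.
Put 27 m³ in container 5; 1 m³ remain.
Put 31 m³ in container 6; 19 m³ remain.
Put 10 m³ in container 4; 10 m³ remain.
Put 11 m³ in container 6; 8 m³ remain.
Put 21 m³ in container 7; 29 m³ remain.
Put 39 m³ in container 8; 11 m³ remain.
Put 44 m³ in container 9; 6 m³ remain.
Put 8 m³ in container 4; 2 m³ remain.
Put 47 m³ in container 10; 3 m³ remain.
Final containers: [25,5,12,6] [27,16] [43] [30,10,8] [22,27] [31,11] [21] [39] [44] [47].

10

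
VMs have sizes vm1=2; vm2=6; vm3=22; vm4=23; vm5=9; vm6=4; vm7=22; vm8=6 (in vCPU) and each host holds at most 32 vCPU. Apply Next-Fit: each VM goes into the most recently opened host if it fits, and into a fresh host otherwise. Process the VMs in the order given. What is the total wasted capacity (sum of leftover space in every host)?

2

host 1: place vm1 (2 vCPU), 30 vCPU left
host 1: place vm2 (6 vCPU), 24 vCPU left
host 1: place vm3 (22 vCPU), 2 vCPU left
host 2: place vm4 (23 vCPU), 9 vCPU left
host 2: place vm5 (9 vCPU), 0 vCPU left
host 3: place vm6 (4 vCPU), 28 vCPU left
host 3: place vm7 (22 vCPU), 6 vCPU left
host 3: place vm8 (6 vCPU), 0 vCPU left
3 hosts × 32 vCPU = 96 vCPU; used 94 vCPU; unused 2 vCPU.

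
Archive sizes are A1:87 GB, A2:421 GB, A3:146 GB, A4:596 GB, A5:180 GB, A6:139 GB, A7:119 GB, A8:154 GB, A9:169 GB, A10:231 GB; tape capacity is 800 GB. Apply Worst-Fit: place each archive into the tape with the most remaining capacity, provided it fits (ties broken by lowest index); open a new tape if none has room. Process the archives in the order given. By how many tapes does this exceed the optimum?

0

Worst-Fit: [87,421,146,139] [596,180] [119,154,169,231] → 3 tapes.
Total size 2242 GB; any packing needs at least ⌈2242/800⌉ = 3 tapes.
So 3 is already optimal.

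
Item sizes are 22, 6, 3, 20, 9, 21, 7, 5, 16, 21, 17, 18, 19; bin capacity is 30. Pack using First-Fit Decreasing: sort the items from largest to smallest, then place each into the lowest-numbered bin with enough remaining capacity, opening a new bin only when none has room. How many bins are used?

Sorted descending: 22, 21, 21, 20, 19, 18, 17, 16, 9, 7, 6, 5, 3.
Put 22 in bin 1; 8 remain.
Put 21 in bin 2; 9 remain.
Put 21 in bin 3; 9 remain.
Put 20 in bin 4; 10 remain.
Put 19 in bin 5; 11 remain.
Put 18 in bin 6; 12 remain.
Put 17 in bin 7; 13 remain.
Put 16 in bin 8; 14 remain.
Put 9 in bin 2; 0 remain.
Put 7 in bin 1; 1 remain.
Put 6 in bin 3; 3 remain.
Put 5 in bin 4; 5 remain.
Put 3 in bin 3; 0 remain.
Final bins: [22,7] [21,9] [21,6,3] [20,5] [19] [18] [17] [16].

8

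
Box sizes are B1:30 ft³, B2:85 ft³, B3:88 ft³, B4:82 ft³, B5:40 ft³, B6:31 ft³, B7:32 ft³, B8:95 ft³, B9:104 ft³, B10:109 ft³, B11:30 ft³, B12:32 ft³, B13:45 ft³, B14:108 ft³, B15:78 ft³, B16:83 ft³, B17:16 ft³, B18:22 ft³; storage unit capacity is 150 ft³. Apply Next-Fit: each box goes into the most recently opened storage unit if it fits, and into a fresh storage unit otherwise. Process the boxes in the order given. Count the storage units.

storage unit 1: place B1 (30 ft³), 120 ft³ left
storage unit 1: place B2 (85 ft³), 35 ft³ left
storage unit 2: place B3 (88 ft³), 62 ft³ left
storage unit 3: place B4 (82 ft³), 68 ft³ left
storage unit 3: place B5 (40 ft³), 28 ft³ left
storage unit 4: place B6 (31 ft³), 119 ft³ left
storage unit 4: place B7 (32 ft³), 87 ft³ left
storage unit 5: place B8 (95 ft³), 55 ft³ left
storage unit 6: place B9 (104 ft³), 46 ft³ left
storage unit 7: place B10 (109 ft³), 41 ft³ left
storage unit 7: place B11 (30 ft³), 11 ft³ left
storage unit 8: place B12 (32 ft³), 118 ft³ left
storage unit 8: place B13 (45 ft³), 73 ft³ left
storage unit 9: place B14 (108 ft³), 42 ft³ left
storage unit 10: place B15 (78 ft³), 72 ft³ left
storage unit 11: place B16 (83 ft³), 67 ft³ left
storage unit 11: place B17 (16 ft³), 51 ft³ left
storage unit 11: place B18 (22 ft³), 29 ft³ left

11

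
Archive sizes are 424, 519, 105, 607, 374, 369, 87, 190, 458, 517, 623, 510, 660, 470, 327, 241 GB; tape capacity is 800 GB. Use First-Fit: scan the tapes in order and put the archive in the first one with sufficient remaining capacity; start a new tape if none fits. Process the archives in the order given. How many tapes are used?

10

tape 1: place 424 GB, 376 GB left
tape 2: place 519 GB, 281 GB left
tape 1: place 105 GB, 271 GB left
tape 3: place 607 GB, 193 GB left
tape 4: place 374 GB, 426 GB left
tape 4: place 369 GB, 57 GB left
tape 1: place 87 GB, 184 GB left
tape 2: place 190 GB, 91 GB left
tape 5: place 458 GB, 342 GB left
tape 6: place 517 GB, 283 GB left
tape 7: place 623 GB, 177 GB left
tape 8: place 510 GB, 290 GB left
tape 9: place 660 GB, 140 GB left
tape 10: place 470 GB, 330 GB left
tape 5: place 327 GB, 15 GB left
tape 6: place 241 GB, 42 GB left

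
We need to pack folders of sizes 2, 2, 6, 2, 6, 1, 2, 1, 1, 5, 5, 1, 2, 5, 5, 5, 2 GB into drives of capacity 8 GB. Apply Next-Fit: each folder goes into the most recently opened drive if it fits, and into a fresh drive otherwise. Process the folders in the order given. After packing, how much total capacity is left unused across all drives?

19

2 GB → drive 1 (remaining 6 GB)
2 GB → drive 1 (remaining 4 GB)
6 GB → drive 2 (remaining 2 GB)
2 GB → drive 2 (remaining 0 GB)
6 GB → drive 3 (remaining 2 GB)
1 GB → drive 3 (remaining 1 GB)
2 GB → drive 4 (remaining 6 GB)
1 GB → drive 4 (remaining 5 GB)
1 GB → drive 4 (remaining 4 GB)
5 GB → drive 5 (remaining 3 GB)
5 GB → drive 6 (remaining 3 GB)
1 GB → drive 6 (remaining 2 GB)
2 GB → drive 6 (remaining 0 GB)
5 GB → drive 7 (remaining 3 GB)
5 GB → drive 8 (remaining 3 GB)
5 GB → drive 9 (remaining 3 GB)
2 GB → drive 9 (remaining 1 GB)
9 drives × 8 GB = 72 GB; used 53 GB; unused 19 GB.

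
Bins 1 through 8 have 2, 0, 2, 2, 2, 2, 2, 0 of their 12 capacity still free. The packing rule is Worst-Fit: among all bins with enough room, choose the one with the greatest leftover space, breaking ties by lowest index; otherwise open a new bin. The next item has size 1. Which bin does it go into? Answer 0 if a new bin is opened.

1

Bins with room: bin 1 (2), bin 3 (2), bin 4 (2), bin 5 (2), bin 6 (2), bin 7 (2).
Most room is bin 1 with 2 free.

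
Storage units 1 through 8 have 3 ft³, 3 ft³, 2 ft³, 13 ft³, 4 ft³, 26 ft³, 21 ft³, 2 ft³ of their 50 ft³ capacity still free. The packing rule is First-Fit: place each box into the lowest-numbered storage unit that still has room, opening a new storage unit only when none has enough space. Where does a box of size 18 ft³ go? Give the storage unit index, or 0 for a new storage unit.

6

Storage units with room: storage unit 6 (26 ft³), storage unit 7 (21 ft³).
The first with room is storage unit 6.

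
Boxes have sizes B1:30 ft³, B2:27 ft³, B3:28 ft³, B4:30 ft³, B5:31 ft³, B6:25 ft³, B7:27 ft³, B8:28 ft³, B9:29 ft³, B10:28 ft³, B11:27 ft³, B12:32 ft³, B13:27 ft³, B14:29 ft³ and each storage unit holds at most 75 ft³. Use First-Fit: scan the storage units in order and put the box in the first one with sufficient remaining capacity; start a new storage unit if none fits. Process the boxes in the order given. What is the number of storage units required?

Put B1 (30 ft³) in storage unit 1; 45 ft³ remain.
Put B2 (27 ft³) in storage unit 1; 18 ft³ remain.
Put B3 (28 ft³) in storage unit 2; 47 ft³ remain.
Put B4 (30 ft³) in storage unit 2; 17 ft³ remain.
Put B5 (31 ft³) in storage unit 3; 44 ft³ remain.
Put B6 (25 ft³) in storage unit 3; 19 ft³ remain.
Put B7 (27 ft³) in storage unit 4; 48 ft³ remain.
Put B8 (28 ft³) in storage unit 4; 20 ft³ remain.
Put B9 (29 ft³) in storage unit 5; 46 ft³ remain.
Put B10 (28 ft³) in storage unit 5; 18 ft³ remain.
Put B11 (27 ft³) in storage unit 6; 48 ft³ remain.
Put B12 (32 ft³) in storage unit 6; 16 ft³ remain.
Put B13 (27 ft³) in storage unit 7; 48 ft³ remain.
Put B14 (29 ft³) in storage unit 7; 19 ft³ remain.

7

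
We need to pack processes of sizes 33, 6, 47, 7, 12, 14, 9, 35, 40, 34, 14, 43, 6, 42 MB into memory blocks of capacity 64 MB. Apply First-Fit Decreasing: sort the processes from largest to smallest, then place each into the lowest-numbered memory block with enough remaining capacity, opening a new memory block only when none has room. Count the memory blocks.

Sorted descending: 47, 43, 42, 40, 35, 34, 33, 14, 14, 12, 9, 7, 6, 6.
47 MB → memory block 1 (remaining 17 MB)
43 MB → memory block 2 (remaining 21 MB)
42 MB → memory block 3 (remaining 22 MB)
40 MB → memory block 4 (remaining 24 MB)
35 MB → memory block 5 (remaining 29 MB)
34 MB → memory block 6 (remaining 30 MB)
33 MB → memory block 7 (remaining 31 MB)
14 MB → memory block 1 (remaining 3 MB)
14 MB → memory block 2 (remaining 7 MB)
12 MB → memory block 3 (remaining 10 MB)
9 MB → memory block 3 (remaining 1 MB)
7 MB → memory block 2 (remaining 0 MB)
6 MB → memory block 4 (remaining 18 MB)
6 MB → memory block 4 (remaining 12 MB)
Final memory blocks: [47,14] [43,14,7] [42,12,9] [40,6,6] [35] [34] [33].

7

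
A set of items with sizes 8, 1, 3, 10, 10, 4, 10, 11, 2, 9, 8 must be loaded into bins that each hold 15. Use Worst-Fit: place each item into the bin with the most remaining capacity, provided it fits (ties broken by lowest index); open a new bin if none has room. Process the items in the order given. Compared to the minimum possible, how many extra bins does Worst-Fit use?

0

Worst-Fit: [8,1,3] [10,4] [10,2] [10] [11] [9] [8] → 7 bins.
7 items exceed 7.5 (half the capacity), and no two of those can share a bin, so at least 7 bins are needed.
So 7 is already optimal.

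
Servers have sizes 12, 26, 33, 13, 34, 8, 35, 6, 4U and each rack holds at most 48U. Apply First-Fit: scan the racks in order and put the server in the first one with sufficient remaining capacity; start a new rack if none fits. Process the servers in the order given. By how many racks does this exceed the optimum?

0

First-Fit: [12,26,8] [33,13] [34,6,4] [35] → 4 racks.
Total size 171U; any packing needs at least ⌈171/48⌉ = 4 racks.
So 4 is already optimal.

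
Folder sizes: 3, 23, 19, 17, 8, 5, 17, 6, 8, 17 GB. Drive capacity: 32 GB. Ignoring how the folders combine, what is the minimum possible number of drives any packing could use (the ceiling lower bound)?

Total size = 3 + 23 + 19 + 17 + 8 + 5 + 17 + 6 + 8 + 17 = 123 GB.
⌈123 / 32⌉ = 4.

4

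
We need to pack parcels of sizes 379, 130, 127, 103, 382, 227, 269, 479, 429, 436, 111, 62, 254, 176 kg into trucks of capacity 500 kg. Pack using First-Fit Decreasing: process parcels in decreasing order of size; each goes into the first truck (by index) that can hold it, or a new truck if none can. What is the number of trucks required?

8

Sorted descending: 479, 436, 429, 382, 379, 269, 254, 227, 176, 130, 127, 111, 103, 62.
Put 479 kg in truck 1; 21 kg remain.
Put 436 kg in truck 2; 64 kg remain.
Put 429 kg in truck 3; 71 kg remain.
Put 382 kg in truck 4; 118 kg remain.
Put 379 kg in truck 5; 121 kg remain.
Put 269 kg in truck 6; 231 kg remain.
Put 254 kg in truck 7; 246 kg remain.
Put 227 kg in truck 6; 4 kg remain.
Put 176 kg in truck 7; 70 kg remain.
Put 130 kg in truck 8; 370 kg remain.
Put 127 kg in truck 8; 243 kg remain.
Put 111 kg in truck 4; 7 kg remain.
Put 103 kg in truck 5; 18 kg remain.
Put 62 kg in truck 2; 2 kg remain.
Final trucks: [479] [436,62] [429] [382,111] [379,103] [269,227] [254,176] [130,127].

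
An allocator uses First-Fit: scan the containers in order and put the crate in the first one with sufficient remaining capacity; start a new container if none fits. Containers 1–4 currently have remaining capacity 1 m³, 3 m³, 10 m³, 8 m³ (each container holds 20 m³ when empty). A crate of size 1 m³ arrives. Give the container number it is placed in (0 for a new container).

Containers with room: container 1 (1 m³), container 2 (3 m³), container 3 (10 m³), container 4 (8 m³).
The first with room is container 1.

1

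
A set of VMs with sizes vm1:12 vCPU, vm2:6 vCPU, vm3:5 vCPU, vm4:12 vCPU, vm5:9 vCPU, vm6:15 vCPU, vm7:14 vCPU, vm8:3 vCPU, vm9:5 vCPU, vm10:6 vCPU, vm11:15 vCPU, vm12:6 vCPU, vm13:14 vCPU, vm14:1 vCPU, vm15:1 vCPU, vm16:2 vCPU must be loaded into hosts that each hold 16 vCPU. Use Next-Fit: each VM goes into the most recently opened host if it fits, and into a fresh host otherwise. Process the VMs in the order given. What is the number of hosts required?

11

host 1: place vm1 (12 vCPU), 4 vCPU left
host 2: place vm2 (6 vCPU), 10 vCPU left
host 2: place vm3 (5 vCPU), 5 vCPU left
host 3: place vm4 (12 vCPU), 4 vCPU left
host 4: place vm5 (9 vCPU), 7 vCPU left
host 5: place vm6 (15 vCPU), 1 vCPU left
host 6: place vm7 (14 vCPU), 2 vCPU left
host 7: place vm8 (3 vCPU), 13 vCPU left
host 7: place vm9 (5 vCPU), 8 vCPU left
host 7: place vm10 (6 vCPU), 2 vCPU left
host 8: place vm11 (15 vCPU), 1 vCPU left
host 9: place vm12 (6 vCPU), 10 vCPU left
host 10: place vm13 (14 vCPU), 2 vCPU left
host 10: place vm14 (1 vCPU), 1 vCPU left
host 10: place vm15 (1 vCPU), 0 vCPU left
host 11: place vm16 (2 vCPU), 14 vCPU left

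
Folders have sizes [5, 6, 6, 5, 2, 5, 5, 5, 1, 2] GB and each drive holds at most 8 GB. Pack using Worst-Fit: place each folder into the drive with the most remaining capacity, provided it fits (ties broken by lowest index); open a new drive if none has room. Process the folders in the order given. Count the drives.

drive 1: place 5 GB, 3 GB left
drive 2: place 6 GB, 2 GB left
drive 3: place 6 GB, 2 GB left
drive 4: place 5 GB, 3 GB left
drive 1: place 2 GB, 1 GB left
drive 5: place 5 GB, 3 GB left
drive 6: place 5 GB, 3 GB left
drive 7: place 5 GB, 3 GB left
drive 4: place 1 GB, 2 GB left
drive 5: place 2 GB, 1 GB left

7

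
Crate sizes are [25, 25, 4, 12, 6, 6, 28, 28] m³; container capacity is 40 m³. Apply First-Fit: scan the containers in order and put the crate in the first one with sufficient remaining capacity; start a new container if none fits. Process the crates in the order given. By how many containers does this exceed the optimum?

First-Fit: [25,4,6] [25,12] [6,28] [28] → 4 containers.
Total size 134 m³; any packing needs at least ⌈134/40⌉ = 4 containers.
So 4 is already optimal.

0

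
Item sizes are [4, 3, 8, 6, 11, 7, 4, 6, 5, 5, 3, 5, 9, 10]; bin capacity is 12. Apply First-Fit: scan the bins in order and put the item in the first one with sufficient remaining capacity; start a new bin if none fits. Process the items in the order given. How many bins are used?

8 bins

bin 1: place 4, 8 left
bin 1: place 3, 5 left
bin 2: place 8, 4 left
bin 3: place 6, 6 left
bin 4: place 11, 1 left
bin 5: place 7, 5 left
bin 1: place 4, 1 left
bin 3: place 6, 0 left
bin 5: place 5, 0 left
bin 6: place 5, 7 left
bin 2: place 3, 1 left
bin 6: place 5, 2 left
bin 7: place 9, 3 left
bin 8: place 10, 2 left
Final bins: [4,3,4] [8,3] [6,6] [11] [7,5] [5,5] [9] [10].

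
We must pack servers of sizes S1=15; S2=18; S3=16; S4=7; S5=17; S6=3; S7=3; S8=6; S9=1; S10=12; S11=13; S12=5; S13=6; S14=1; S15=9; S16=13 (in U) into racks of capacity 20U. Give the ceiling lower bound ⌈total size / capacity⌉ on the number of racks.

8

Total size = 15 + 18 + 16 + 7 + 17 + 3 + 3 + 6 + 1 + 12 + 13 + 5 + 6 + 1 + 9 + 13 = 145U.
⌈145 / 20⌉ = 8.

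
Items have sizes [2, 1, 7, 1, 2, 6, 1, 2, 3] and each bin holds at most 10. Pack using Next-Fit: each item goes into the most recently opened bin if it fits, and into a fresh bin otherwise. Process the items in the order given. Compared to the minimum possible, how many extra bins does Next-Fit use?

Next-Fit: [2,1,7] [1,2,6,1] [2,3] → 3 bins.
Total size 25; any packing needs at least ⌈25/10⌉ = 3 bins.
So 3 is already optimal.

0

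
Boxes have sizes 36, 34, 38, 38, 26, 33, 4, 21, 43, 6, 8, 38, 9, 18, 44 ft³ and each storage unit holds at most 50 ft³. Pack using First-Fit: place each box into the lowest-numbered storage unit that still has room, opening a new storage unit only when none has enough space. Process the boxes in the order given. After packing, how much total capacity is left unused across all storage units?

104

Put 36 ft³ in storage unit 1; 14 ft³ remain.
Put 34 ft³ in storage unit 2; 16 ft³ remain.
Put 38 ft³ in storage unit 3; 12 ft³ remain.
Put 38 ft³ in storage unit 4; 12 ft³ remain.
Put 26 ft³ in storage unit 5; 24 ft³ remain.
Put 33 ft³ in storage unit 6; 17 ft³ remain.
Put 4 ft³ in storage unit 1; 10 ft³ remain.
Put 21 ft³ in storage unit 5; 3 ft³ remain.
Put 43 ft³ in storage unit 7; 7 ft³ remain.
Put 6 ft³ in storage unit 1; 4 ft³ remain.
Put 8 ft³ in storage unit 2; 8 ft³ remain.
Put 38 ft³ in storage unit 8; 12 ft³ remain.
Put 9 ft³ in storage unit 3; 3 ft³ remain.
Put 18 ft³ in storage unit 9; 32 ft³ remain.
Put 44 ft³ in storage unit 10; 6 ft³ remain.
10 storage units × 50 ft³ = 500 ft³; used 396 ft³; unused 104 ft³.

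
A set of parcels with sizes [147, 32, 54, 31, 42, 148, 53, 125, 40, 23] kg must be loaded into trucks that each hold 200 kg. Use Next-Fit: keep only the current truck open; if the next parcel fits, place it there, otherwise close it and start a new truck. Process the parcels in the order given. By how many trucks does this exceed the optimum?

1

Next-Fit: [147,32] [54,31,42] [148] [53,125] [40,23] → 5 trucks.
Total size 695 kg; any packing needs at least ⌈695/200⌉ = 4 trucks.
An optimal packing achieves that bound: [148,42] [147,53] [125,54] [40,32,31,23] → 4 trucks.
Excess: 5 − 4 = 1.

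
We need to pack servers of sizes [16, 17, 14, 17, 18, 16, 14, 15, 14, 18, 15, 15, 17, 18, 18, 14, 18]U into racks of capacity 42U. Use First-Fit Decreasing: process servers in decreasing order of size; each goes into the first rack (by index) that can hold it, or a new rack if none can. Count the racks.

8

Sorted descending: 18, 18, 18, 18, 18, 17, 17, 17, 16, 16, 15, 15, 15, 14, 14, 14, 14.
Put 18U in rack 1; 24U remain.
Put 18U in rack 1; 6U remain.
Put 18U in rack 2; 24U remain.
Put 18U in rack 2; 6U remain.
Put 18U in rack 3; 24U remain.
Put 17U in rack 3; 7U remain.
Put 17U in rack 4; 25U remain.
Put 17U in rack 4; 8U remain.
Put 16U in rack 5; 26U remain.
Put 16U in rack 5; 10U remain.
Put 15U in rack 6; 27U remain.
Put 15U in rack 6; 12U remain.
Put 15U in rack 7; 27U remain.
Put 14U in rack 7; 13U remain.
Put 14U in rack 8; 28U remain.
Put 14U in rack 8; 14U remain.
Put 14U in rack 8; 0U remain.
Final racks: [18,18] [18,18] [18,17] [17,17] [16,16] [15,15] [15,14] [14,14,14].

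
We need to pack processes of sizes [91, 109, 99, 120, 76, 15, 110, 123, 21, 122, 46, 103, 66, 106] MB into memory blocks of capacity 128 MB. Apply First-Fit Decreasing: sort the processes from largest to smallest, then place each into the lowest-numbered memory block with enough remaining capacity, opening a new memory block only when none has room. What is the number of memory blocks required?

11

Sorted descending: 123, 122, 120, 110, 109, 106, 103, 99, 91, 76, 66, 46, 21, 15.
123 MB → memory block 1 (remaining 5 MB)
122 MB → memory block 2 (remaining 6 MB)
120 MB → memory block 3 (remaining 8 MB)
110 MB → memory block 4 (remaining 18 MB)
109 MB → memory block 5 (remaining 19 MB)
106 MB → memory block 6 (remaining 22 MB)
103 MB → memory block 7 (remaining 25 MB)
99 MB → memory block 8 (remaining 29 MB)
91 MB → memory block 9 (remaining 37 MB)
76 MB → memory block 10 (remaining 52 MB)
66 MB → memory block 11 (remaining 62 MB)
46 MB → memory block 10 (remaining 6 MB)
21 MB → memory block 6 (remaining 1 MB)
15 MB → memory block 4 (remaining 3 MB)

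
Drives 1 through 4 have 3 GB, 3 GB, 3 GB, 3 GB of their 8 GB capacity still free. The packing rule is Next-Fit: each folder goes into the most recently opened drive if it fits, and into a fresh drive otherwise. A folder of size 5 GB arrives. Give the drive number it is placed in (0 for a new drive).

0

Next-Fit only looks at drive 4, which has 3 GB free.
5 GB does not fit, so a new drive is opened.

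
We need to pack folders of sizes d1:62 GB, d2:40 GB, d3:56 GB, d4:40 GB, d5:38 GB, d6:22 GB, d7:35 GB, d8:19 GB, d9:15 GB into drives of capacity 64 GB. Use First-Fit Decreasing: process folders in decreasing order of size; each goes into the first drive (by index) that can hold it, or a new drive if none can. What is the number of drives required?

Sorted descending: 62, 56, 40, 40, 38, 35, 22, 19, 15.
drive 1: place 62 GB, 2 GB left
drive 2: place 56 GB, 8 GB left
drive 3: place 40 GB, 24 GB left
drive 4: place 40 GB, 24 GB left
drive 5: place 38 GB, 26 GB left
drive 6: place 35 GB, 29 GB left
drive 3: place 22 GB, 2 GB left
drive 4: place 19 GB, 5 GB left
drive 5: place 15 GB, 11 GB left
Final drives: [62] [56] [40,22] [40,19] [38,15] [35].

6 drives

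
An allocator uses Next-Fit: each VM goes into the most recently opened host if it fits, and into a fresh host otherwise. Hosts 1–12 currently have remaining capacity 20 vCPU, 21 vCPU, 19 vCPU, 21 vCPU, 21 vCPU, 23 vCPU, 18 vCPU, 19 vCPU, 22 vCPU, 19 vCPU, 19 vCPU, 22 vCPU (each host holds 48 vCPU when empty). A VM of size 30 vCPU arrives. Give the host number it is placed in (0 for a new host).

0

Next-Fit only looks at host 12, which has 22 vCPU free.
30 vCPU does not fit, so a new host is opened.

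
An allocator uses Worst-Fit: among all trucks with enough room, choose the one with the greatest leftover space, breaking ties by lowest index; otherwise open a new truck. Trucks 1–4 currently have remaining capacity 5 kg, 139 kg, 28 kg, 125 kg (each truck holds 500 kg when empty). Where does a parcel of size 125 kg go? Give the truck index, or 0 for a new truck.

Trucks with room: truck 2 (139 kg), truck 4 (125 kg).
Most room is truck 2 with 139 kg free.

2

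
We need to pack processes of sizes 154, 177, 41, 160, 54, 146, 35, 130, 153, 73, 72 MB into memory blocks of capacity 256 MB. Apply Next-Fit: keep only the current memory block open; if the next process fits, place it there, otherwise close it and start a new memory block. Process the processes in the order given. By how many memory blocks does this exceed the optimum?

1

Next-Fit: [154] [177,41] [160,54] [146,35] [130] [153,73] [72] → 7 memory blocks.
6 processes exceed 128 MB (half the capacity), and no two of those can share a memory block, so at least 6 memory blocks are needed.
An optimal packing achieves that bound: [177,73] [160,72] [154,54,41] [153,35] [146] [130] → 6 memory blocks.
Excess: 7 − 6 = 1.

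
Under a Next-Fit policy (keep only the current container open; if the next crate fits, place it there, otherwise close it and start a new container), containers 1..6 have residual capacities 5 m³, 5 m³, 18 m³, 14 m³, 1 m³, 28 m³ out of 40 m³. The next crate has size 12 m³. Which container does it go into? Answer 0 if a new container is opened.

6

Next-Fit only looks at container 6, which has 28 m³ free.
12 m³ fits there.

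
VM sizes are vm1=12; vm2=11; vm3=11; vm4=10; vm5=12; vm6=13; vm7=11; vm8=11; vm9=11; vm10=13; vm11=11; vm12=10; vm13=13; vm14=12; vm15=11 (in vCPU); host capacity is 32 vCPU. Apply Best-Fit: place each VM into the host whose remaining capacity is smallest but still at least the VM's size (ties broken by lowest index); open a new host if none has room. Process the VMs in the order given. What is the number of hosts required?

7

Put vm1 (12 vCPU) in host 1; 20 vCPU remain.
Put vm2 (11 vCPU) in host 1; 9 vCPU remain.
Put vm3 (11 vCPU) in host 2; 21 vCPU remain.
Put vm4 (10 vCPU) in host 2; 11 vCPU remain.
Put vm5 (12 vCPU) in host 3; 20 vCPU remain.
Put vm6 (13 vCPU) in host 3; 7 vCPU remain.
Put vm7 (11 vCPU) in host 2; 0 vCPU remain.
Put vm8 (11 vCPU) in host 4; 21 vCPU remain.
Put vm9 (11 vCPU) in host 4; 10 vCPU remain.
Put vm10 (13 vCPU) in host 5; 19 vCPU remain.
Put vm11 (11 vCPU) in host 5; 8 vCPU remain.
Put vm12 (10 vCPU) in host 4; 0 vCPU remain.
Put vm13 (13 vCPU) in host 6; 19 vCPU remain.
Put vm14 (12 vCPU) in host 6; 7 vCPU remain.
Put vm15 (11 vCPU) in host 7; 21 vCPU remain.
Final hosts: [12,11] [11,10,11] [12,13] [11,11,10] [13,11] [13,12] [11].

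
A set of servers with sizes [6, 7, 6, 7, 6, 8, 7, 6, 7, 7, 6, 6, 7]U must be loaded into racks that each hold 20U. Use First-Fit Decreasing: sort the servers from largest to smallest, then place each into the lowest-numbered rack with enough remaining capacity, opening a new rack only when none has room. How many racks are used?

5

Sorted descending: 8, 7, 7, 7, 7, 7, 7, 6, 6, 6, 6, 6, 6.
8U → rack 1 (remaining 12U)
7U → rack 1 (remaining 5U)
7U → rack 2 (remaining 13U)
7U → rack 2 (remaining 6U)
7U → rack 3 (remaining 13U)
7U → rack 3 (remaining 6U)
7U → rack 4 (remaining 13U)
6U → rack 2 (remaining 0U)
6U → rack 3 (remaining 0U)
6U → rack 4 (remaining 7U)
6U → rack 4 (remaining 1U)
6U → rack 5 (remaining 14U)
6U → rack 5 (remaining 8U)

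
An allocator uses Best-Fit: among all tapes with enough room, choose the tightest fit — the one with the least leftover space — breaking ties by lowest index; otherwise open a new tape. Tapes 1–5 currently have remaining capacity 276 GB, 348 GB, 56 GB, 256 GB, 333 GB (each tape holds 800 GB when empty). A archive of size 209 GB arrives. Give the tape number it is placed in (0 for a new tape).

4

Tapes with room: tape 1 (276 GB), tape 2 (348 GB), tape 4 (256 GB), tape 5 (333 GB).
Tightest fit is tape 4 with 256 GB free.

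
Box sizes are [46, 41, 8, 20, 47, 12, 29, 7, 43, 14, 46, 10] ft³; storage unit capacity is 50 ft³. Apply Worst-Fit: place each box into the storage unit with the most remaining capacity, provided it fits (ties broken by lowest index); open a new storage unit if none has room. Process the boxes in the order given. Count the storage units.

Put 46 ft³ in storage unit 1; 4 ft³ remain.
Put 41 ft³ in storage unit 2; 9 ft³ remain.
Put 8 ft³ in storage unit 2; 1 ft³ remain.
Put 20 ft³ in storage unit 3; 30 ft³ remain.
Put 47 ft³ in storage unit 4; 3 ft³ remain.
Put 12 ft³ in storage unit 3; 18 ft³ remain.
Put 29 ft³ in storage unit 5; 21 ft³ remain.
Put 7 ft³ in storage unit 5; 14 ft³ remain.
Put 43 ft³ in storage unit 6; 7 ft³ remain.
Put 14 ft³ in storage unit 3; 4 ft³ remain.
Put 46 ft³ in storage unit 7; 4 ft³ remain.
Put 10 ft³ in storage unit 5; 4 ft³ remain.
Final storage units: [46] [41,8] [20,12,14] [47] [29,7,10] [43] [46].

7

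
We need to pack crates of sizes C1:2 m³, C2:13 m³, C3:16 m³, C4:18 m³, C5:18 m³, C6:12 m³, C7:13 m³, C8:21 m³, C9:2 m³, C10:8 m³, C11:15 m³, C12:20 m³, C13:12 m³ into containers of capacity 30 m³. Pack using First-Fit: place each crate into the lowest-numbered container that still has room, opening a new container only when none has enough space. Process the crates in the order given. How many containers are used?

7

container 1: place C1 (2 m³), 28 m³ left
container 1: place C2 (13 m³), 15 m³ left
container 2: place C3 (16 m³), 14 m³ left
container 3: place C4 (18 m³), 12 m³ left
container 4: place C5 (18 m³), 12 m³ left
container 1: place C6 (12 m³), 3 m³ left
container 2: place C7 (13 m³), 1 m³ left
container 5: place C8 (21 m³), 9 m³ left
container 1: place C9 (2 m³), 1 m³ left
container 3: place C10 (8 m³), 4 m³ left
container 6: place C11 (15 m³), 15 m³ left
container 7: place C12 (20 m³), 10 m³ left
container 4: place C13 (12 m³), 0 m³ left
Final containers: [2,13,12,2] [16,13] [18,8] [18,12] [21] [15] [20].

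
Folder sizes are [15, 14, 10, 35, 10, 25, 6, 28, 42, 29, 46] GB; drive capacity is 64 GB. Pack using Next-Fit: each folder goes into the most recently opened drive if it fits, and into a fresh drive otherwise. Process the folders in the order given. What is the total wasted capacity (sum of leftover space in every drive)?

124

drive 1: place 15 GB, 49 GB left
drive 1: place 14 GB, 35 GB left
drive 1: place 10 GB, 25 GB left
drive 2: place 35 GB, 29 GB left
drive 2: place 10 GB, 19 GB left
drive 3: place 25 GB, 39 GB left
drive 3: place 6 GB, 33 GB left
drive 3: place 28 GB, 5 GB left
drive 4: place 42 GB, 22 GB left
drive 5: place 29 GB, 35 GB left
drive 6: place 46 GB, 18 GB left
6 drives × 64 GB = 384 GB; used 260 GB; unused 124 GB.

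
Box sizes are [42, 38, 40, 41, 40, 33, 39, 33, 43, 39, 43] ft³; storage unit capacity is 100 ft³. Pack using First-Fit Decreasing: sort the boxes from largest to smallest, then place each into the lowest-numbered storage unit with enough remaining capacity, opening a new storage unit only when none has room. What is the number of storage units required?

Sorted descending: 43, 43, 42, 41, 40, 40, 39, 39, 38, 33, 33.
43 ft³ → storage unit 1 (remaining 57 ft³)
43 ft³ → storage unit 1 (remaining 14 ft³)
42 ft³ → storage unit 2 (remaining 58 ft³)
41 ft³ → storage unit 2 (remaining 17 ft³)
40 ft³ → storage unit 3 (remaining 60 ft³)
40 ft³ → storage unit 3 (remaining 20 ft³)
39 ft³ → storage unit 4 (remaining 61 ft³)
39 ft³ → storage unit 4 (remaining 22 ft³)
38 ft³ → storage unit 5 (remaining 62 ft³)
33 ft³ → storage unit 5 (remaining 29 ft³)
33 ft³ → storage unit 6 (remaining 67 ft³)

6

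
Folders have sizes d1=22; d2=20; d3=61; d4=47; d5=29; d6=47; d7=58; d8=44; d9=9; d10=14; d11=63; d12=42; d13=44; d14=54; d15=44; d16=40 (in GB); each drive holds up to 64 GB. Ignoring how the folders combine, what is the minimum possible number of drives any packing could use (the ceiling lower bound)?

10

Total size = 22 + 20 + 61 + 47 + 29 + 47 + 58 + 44 + 9 + 14 + 63 + 42 + 44 + 54 + 44 + 40 = 638 GB.
⌈638 / 64⌉ = 10.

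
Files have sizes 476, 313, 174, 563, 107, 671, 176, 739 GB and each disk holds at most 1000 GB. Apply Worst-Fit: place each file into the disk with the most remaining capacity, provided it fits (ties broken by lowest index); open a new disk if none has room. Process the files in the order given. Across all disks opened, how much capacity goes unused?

Put 476 GB in disk 1; 524 GB remain.
Put 313 GB in disk 1; 211 GB remain.
Put 174 GB in disk 1; 37 GB remain.
Put 563 GB in disk 2; 437 GB remain.
Put 107 GB in disk 2; 330 GB remain.
Put 671 GB in disk 3; 329 GB remain.
Put 176 GB in disk 2; 154 GB remain.
Put 739 GB in disk 4; 261 GB remain.
4 disks × 1000 GB = 4000 GB; used 3219 GB; unused 781 GB.

781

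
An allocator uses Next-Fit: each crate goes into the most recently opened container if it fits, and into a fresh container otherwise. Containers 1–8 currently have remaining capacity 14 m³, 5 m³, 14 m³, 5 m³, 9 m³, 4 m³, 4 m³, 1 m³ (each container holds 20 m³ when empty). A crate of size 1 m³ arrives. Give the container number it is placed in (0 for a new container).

Next-Fit only looks at container 8, which has 1 m³ free.
1 m³ fits there.

8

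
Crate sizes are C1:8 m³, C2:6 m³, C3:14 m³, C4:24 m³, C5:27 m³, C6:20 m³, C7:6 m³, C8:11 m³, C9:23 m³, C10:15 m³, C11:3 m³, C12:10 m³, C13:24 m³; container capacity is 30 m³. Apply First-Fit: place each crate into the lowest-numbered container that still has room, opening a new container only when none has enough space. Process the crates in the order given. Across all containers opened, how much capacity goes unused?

19

Put C1 (8 m³) in container 1; 22 m³ remain.
Put C2 (6 m³) in container 1; 16 m³ remain.
Put C3 (14 m³) in container 1; 2 m³ remain.
Put C4 (24 m³) in container 2; 6 m³ remain.
Put C5 (27 m³) in container 3; 3 m³ remain.
Put C6 (20 m³) in container 4; 10 m³ remain.
Put C7 (6 m³) in container 2; 0 m³ remain.
Put C8 (11 m³) in container 5; 19 m³ remain.
Put C9 (23 m³) in container 6; 7 m³ remain.
Put C10 (15 m³) in container 5; 4 m³ remain.
Put C11 (3 m³) in container 3; 0 m³ remain.
Put C12 (10 m³) in container 4; 0 m³ remain.
Put C13 (24 m³) in container 7; 6 m³ remain.
7 containers × 30 m³ = 210 m³; used 191 m³; unused 19 m³.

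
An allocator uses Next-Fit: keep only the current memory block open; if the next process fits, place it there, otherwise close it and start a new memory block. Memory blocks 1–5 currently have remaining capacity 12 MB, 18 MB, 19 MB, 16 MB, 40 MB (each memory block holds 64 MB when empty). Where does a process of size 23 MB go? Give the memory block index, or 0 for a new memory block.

Next-Fit only looks at memory block 5, which has 40 MB free.
23 MB fits there.

5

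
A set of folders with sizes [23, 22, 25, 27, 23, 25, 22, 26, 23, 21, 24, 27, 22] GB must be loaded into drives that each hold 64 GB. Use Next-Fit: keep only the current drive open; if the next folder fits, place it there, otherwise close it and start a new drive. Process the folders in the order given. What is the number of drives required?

23 GB → drive 1 (remaining 41 GB)
22 GB → drive 1 (remaining 19 GB)
25 GB → drive 2 (remaining 39 GB)
27 GB → drive 2 (remaining 12 GB)
23 GB → drive 3 (remaining 41 GB)
25 GB → drive 3 (remaining 16 GB)
22 GB → drive 4 (remaining 42 GB)
26 GB → drive 4 (remaining 16 GB)
23 GB → drive 5 (remaining 41 GB)
21 GB → drive 5 (remaining 20 GB)
24 GB → drive 6 (remaining 40 GB)
27 GB → drive 6 (remaining 13 GB)
22 GB → drive 7 (remaining 42 GB)
Final drives: [23,22] [25,27] [23,25] [22,26] [23,21] [24,27] [22].

7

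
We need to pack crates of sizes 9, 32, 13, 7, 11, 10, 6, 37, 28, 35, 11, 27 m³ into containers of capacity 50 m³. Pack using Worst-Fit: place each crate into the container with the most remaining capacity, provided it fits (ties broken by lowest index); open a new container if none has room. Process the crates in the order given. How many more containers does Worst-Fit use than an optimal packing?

1

Worst-Fit: [9,32,6] [13,7,11,10] [37] [28,11] [35] [27] → 6 containers.
Total size 226 m³; any packing needs at least ⌈226/50⌉ = 5 containers.
An optimal packing achieves that bound: [37,13] [35,11] [32,11,7] [28,10,9] [27,6] → 5 containers.
Excess: 6 − 5 = 1.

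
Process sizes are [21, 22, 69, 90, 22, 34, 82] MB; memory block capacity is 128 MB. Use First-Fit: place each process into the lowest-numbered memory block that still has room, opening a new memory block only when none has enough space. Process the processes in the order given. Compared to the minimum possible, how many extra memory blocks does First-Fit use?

0

First-Fit: [21,22,69] [90,22] [34,82] → 3 memory blocks.
Total size 340 MB; any packing needs at least ⌈340/128⌉ = 3 memory blocks.
So 3 is already optimal.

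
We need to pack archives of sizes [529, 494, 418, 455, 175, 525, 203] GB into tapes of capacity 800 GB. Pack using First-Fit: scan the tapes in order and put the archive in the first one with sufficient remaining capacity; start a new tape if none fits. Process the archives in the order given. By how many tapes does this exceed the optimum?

0

First-Fit: [529,175] [494,203] [418] [455] [525] → 5 tapes.
5 archives exceed 400 GB (half the capacity), and no two of those can share a tape, so at least 5 tapes are needed.
So 5 is already optimal.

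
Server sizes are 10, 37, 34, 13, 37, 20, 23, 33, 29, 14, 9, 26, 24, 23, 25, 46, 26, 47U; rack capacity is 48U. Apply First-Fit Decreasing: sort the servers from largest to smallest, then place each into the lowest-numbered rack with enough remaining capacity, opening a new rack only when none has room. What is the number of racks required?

Sorted descending: 47, 46, 37, 37, 34, 33, 29, 26, 26, 25, 24, 23, 23, 20, 14, 13, 10, 9.
47U → rack 1 (remaining 1U)
46U → rack 2 (remaining 2U)
37U → rack 3 (remaining 11U)
37U → rack 4 (remaining 11U)
34U → rack 5 (remaining 14U)
33U → rack 6 (remaining 15U)
29U → rack 7 (remaining 19U)
26U → rack 8 (remaining 22U)
26U → rack 9 (remaining 22U)
25U → rack 10 (remaining 23U)
24U → rack 11 (remaining 24U)
23U → rack 10 (remaining 0U)
23U → rack 11 (remaining 1U)
20U → rack 8 (remaining 2U)
14U → rack 5 (remaining 0U)
13U → rack 6 (remaining 2U)
10U → rack 3 (remaining 1U)
9U → rack 4 (remaining 2U)
Final racks: [47] [46] [37,10] [37,9] [34,14] [33,13] [29] [26,20] [26] [25,23] [24,23].

11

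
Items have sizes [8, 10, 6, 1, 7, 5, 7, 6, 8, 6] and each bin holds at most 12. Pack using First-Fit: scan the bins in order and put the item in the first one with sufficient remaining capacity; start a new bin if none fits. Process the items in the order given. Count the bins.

7 bins

bin 1: place 8, 4 left
bin 2: place 10, 2 left
bin 3: place 6, 6 left
bin 1: place 1, 3 left
bin 4: place 7, 5 left
bin 3: place 5, 1 left
bin 5: place 7, 5 left
bin 6: place 6, 6 left
bin 7: place 8, 4 left
bin 6: place 6, 0 left
Final bins: [8,1] [10] [6,5] [7] [7] [6,6] [8].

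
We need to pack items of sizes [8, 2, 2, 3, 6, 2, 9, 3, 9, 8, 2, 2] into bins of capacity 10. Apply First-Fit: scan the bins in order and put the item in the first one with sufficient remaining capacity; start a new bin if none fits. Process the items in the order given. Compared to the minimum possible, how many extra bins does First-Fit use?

First-Fit: [8,2] [2,3,2,3] [6,2,2] [9] [9] [8] → 6 bins.
Total size 56; any packing needs at least ⌈56/10⌉ = 6 bins.
So 6 is already optimal.

0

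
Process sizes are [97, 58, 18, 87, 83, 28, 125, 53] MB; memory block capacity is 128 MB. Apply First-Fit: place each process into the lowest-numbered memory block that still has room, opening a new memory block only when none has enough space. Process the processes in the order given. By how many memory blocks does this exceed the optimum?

1

First-Fit: [97,18] [58,28] [87] [83] [125] [53] → 6 memory blocks.
Total size 549 MB; any packing needs at least ⌈549/128⌉ = 5 memory blocks.
An optimal packing achieves that bound: [125] [97,28] [87,18] [83] [58,53] → 5 memory blocks.
Excess: 6 − 5 = 1.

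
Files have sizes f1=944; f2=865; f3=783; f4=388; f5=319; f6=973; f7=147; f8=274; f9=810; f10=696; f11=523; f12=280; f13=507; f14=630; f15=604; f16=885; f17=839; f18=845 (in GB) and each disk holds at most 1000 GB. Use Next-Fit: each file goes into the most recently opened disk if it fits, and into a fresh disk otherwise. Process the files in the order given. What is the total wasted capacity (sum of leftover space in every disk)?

f1 (944 GB) → disk 1 (remaining 56 GB)
f2 (865 GB) → disk 2 (remaining 135 GB)
f3 (783 GB) → disk 3 (remaining 217 GB)
f4 (388 GB) → disk 4 (remaining 612 GB)
f5 (319 GB) → disk 4 (remaining 293 GB)
f6 (973 GB) → disk 5 (remaining 27 GB)
f7 (147 GB) → disk 6 (remaining 853 GB)
f8 (274 GB) → disk 6 (remaining 579 GB)
f9 (810 GB) → disk 7 (remaining 190 GB)
f10 (696 GB) → disk 8 (remaining 304 GB)
f11 (523 GB) → disk 9 (remaining 477 GB)
f12 (280 GB) → disk 9 (remaining 197 GB)
f13 (507 GB) → disk 10 (remaining 493 GB)
f14 (630 GB) → disk 11 (remaining 370 GB)
f15 (604 GB) → disk 12 (remaining 396 GB)
f16 (885 GB) → disk 13 (remaining 115 GB)
f17 (839 GB) → disk 14 (remaining 161 GB)
f18 (845 GB) → disk 15 (remaining 155 GB)
15 disks × 1000 GB = 15000 GB; used 11312 GB; unused 3688 GB.

3688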